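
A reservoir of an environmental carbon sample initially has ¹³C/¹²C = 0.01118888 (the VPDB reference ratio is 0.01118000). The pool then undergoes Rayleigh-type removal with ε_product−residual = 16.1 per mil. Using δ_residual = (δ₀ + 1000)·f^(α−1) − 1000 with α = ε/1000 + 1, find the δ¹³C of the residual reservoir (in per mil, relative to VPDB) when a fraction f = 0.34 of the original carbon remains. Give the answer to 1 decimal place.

δ₀ = (0.01118888/0.01118000 − 1)×1000 = (1.000794 − 1)×1000 = 0.794 per mil
α − 1 = ε/1000 = 0.0161
f^(α−1) = 0.34^(0.0161) = 0.982781
δ_res = (0.794 + 1000) × 0.982781 − 1000 = 983.562 − 1000 = -16.44 per mil

-16.4 per mil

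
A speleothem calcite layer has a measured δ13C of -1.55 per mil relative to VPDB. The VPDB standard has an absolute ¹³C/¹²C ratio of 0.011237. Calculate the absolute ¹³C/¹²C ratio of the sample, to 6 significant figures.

0.0112196

R_sample = R_standard × (δ13C/1000 + 1)
R_sample = 0.011237 × (-1.55/1000 + 1) = 0.011237 × 0.998450
R_sample = 0.0112196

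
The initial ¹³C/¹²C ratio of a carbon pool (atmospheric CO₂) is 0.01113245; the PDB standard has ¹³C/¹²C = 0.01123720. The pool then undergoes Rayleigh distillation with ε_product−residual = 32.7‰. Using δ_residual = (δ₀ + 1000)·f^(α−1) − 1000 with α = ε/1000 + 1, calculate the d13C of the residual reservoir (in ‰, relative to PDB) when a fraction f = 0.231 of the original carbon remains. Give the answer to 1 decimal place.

-55.7‰

δ₀ = (0.01113245/0.01123720 − 1)×1000 = (0.990678 − 1)×1000 = -9.322‰
α − 1 = ε/1000 = 0.0327
f^(α−1) = 0.231^(0.0327) = 0.953213
δ_res = (-9.322 + 1000) × 0.953213 − 1000 = 944.328 − 1000 = -55.67‰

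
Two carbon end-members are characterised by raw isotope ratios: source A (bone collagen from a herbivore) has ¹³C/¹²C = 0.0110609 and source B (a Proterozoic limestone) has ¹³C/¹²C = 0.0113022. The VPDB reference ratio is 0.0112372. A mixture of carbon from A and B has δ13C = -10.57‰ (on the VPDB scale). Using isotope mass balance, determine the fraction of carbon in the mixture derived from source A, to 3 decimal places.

0.762

δ_A = (0.0110609/0.0112372 − 1)×1000 = (0.984311 − 1)×1000 = -15.689‰
δ_B = (0.0113022/0.0112372 − 1)×1000 = (1.005784 − 1)×1000 = 5.784‰
f_A = (δ_mix − δ_B)/(δ_A − δ_B) = (-10.57 − (5.784))/(-15.689 − (5.784))
f_A = -16.354 / -21.473 = 0.7616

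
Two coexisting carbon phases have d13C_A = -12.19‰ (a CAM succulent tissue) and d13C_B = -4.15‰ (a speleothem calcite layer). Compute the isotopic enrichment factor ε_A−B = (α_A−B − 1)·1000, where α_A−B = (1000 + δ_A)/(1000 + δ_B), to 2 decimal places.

-8.07‰

α_A−B = (1000 + -12.19) / (1000 + -4.15) = 987.81 / 995.85 = 0.991926
ε_A−B = (0.991926 − 1) × 1000 = -8.074‰
(The approximation ε ≈ δ_A − δ_B would give -8.04‰.)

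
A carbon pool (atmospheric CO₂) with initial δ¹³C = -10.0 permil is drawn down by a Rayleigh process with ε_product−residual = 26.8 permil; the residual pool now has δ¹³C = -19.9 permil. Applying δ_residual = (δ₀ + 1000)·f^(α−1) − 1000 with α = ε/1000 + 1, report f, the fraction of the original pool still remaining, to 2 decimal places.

α − 1 = ε/1000 = 0.0268
(δ_res + 1000)/(δ₀ + 1000) = (-19.9 + 1000)/(-10.0 + 1000) = 980.1/990.0 = 0.990000
f = 0.990000^(1/0.0268) = exp(ln(0.990000)/0.0268) = exp(-0.01005/0.0268)
f = exp(-0.3750) = 0.6873

0.69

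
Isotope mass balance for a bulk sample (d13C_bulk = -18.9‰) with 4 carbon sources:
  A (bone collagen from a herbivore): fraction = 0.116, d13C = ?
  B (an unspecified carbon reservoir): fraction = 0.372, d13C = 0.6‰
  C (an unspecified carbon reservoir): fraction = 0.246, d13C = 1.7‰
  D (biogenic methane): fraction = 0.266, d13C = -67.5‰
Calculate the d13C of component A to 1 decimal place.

Isotope mass balance: δ_bulk = Σ fᵢ·δᵢ.
-18.9 = 0.116×δ_A + 0.372×(0.6) + 0.246×(1.7) + 0.266×(-67.5)
0.116·δ_A = -18.9 − (-17.314) = -1.586
δ_A = -1.586 / 0.116 = -13.68‰

-13.7‰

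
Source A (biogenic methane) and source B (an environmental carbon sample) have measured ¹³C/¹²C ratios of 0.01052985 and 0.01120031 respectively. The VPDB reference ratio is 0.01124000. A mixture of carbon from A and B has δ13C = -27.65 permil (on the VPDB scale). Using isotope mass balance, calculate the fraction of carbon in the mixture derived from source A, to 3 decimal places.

0.404

δ_A = (0.01052985/0.01124000 − 1)×1000 = (0.936819 − 1)×1000 = -63.181 permil
δ_B = (0.01120031/0.01124000 − 1)×1000 = (0.996469 − 1)×1000 = -3.531 permil
f_A = (δ_mix − δ_B)/(δ_A − δ_B) = (-27.65 − (-3.531))/(-63.181 − (-3.531))
f_A = -24.119 / -59.649 = 0.4043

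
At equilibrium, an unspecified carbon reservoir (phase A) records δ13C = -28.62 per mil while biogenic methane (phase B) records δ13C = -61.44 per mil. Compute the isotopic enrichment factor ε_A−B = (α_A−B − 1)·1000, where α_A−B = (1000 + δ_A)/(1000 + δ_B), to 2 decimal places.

34.97 per mil

α_A−B = (1000 + -28.62) / (1000 + -61.44) = 971.38 / 938.56 = 1.034968
ε_A−B = (1.034968 − 1) × 1000 = 34.968 per mil
(The approximation ε ≈ δ_A − δ_B would give 32.82 per mil.)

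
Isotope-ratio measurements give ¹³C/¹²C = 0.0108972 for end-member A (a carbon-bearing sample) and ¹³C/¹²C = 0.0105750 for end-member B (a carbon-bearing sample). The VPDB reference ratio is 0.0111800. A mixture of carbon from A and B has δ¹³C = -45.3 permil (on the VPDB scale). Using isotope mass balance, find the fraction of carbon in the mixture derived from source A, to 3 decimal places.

0.306

δ_A = (0.0108972/0.0111800 − 1)×1000 = (0.974705 − 1)×1000 = -25.295 permil
δ_B = (0.0105750/0.0111800 − 1)×1000 = (0.945886 − 1)×1000 = -54.114 permil
f_A = (δ_mix − δ_B)/(δ_A − δ_B) = (-45.3 − (-54.114))/(-25.295 − (-54.114))
f_A = 8.814 / 28.819 = 0.3059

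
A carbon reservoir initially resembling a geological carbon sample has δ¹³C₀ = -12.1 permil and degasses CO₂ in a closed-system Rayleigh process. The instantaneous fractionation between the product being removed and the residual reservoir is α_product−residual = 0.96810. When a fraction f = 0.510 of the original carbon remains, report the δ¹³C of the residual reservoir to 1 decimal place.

9.3 permil

Rayleigh residual: δ_res = (δ₀ + 1000)·f^(α−1) − 1000
α − 1 = -0.03190
f^(α−1) = 0.510^(-0.03190) = 1.021712
δ_res = (-12.1 + 1000) × 1.021712 − 1000 = 1009.349 − 1000 = 9.35 permil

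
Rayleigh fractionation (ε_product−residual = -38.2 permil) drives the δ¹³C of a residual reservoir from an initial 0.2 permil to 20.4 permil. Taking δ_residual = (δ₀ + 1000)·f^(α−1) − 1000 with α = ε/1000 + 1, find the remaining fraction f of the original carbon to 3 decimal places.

0.592

α − 1 = ε/1000 = -0.0382
(δ_res + 1000)/(δ₀ + 1000) = (20.4 + 1000)/(0.2 + 1000) = 1020.4/1000.2 = 1.020196
f = 1.020196^(1/-0.0382) = exp(ln(1.020196)/-0.0382) = exp(0.01999/-0.0382)
f = exp(-0.5234) = 0.5925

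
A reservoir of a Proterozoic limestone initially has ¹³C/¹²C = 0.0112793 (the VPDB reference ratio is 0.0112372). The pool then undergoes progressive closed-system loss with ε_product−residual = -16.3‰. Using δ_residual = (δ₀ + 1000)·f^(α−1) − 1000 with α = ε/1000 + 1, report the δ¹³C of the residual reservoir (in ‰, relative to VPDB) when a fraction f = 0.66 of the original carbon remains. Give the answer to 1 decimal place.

δ₀ = (0.0112793/0.0112372 − 1)×1000 = (1.003746 − 1)×1000 = 3.746‰
α − 1 = ε/1000 = -0.0163
f^(α−1) = 0.66^(-0.0163) = 1.006796
δ_res = (3.746 + 1000) × 1.006796 − 1000 = 1010.568 − 1000 = 10.57‰

10.6‰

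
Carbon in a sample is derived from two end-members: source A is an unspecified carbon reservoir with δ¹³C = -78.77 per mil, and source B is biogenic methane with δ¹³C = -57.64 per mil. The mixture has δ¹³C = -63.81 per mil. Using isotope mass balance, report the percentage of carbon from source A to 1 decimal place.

δ_mix = f_A·δ_A + (1 − f_A)·δ_B  ⇒  f_A = (δ_mix − δ_B)/(δ_A − δ_B)
f_A = (-63.81 − (-57.64)) / (-78.77 − (-57.64))
f_A = -6.17 / -21.13 = 0.2920

29.2%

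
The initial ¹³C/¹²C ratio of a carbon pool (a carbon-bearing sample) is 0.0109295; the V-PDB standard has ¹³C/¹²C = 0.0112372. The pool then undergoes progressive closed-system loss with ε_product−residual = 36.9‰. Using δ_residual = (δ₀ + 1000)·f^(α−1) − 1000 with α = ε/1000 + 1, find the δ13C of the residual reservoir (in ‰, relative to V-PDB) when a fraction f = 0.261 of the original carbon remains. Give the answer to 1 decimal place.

δ₀ = (0.0109295/0.0112372 − 1)×1000 = (0.972618 − 1)×1000 = -27.382‰
α − 1 = ε/1000 = 0.0369
f^(α−1) = 0.261^(0.0369) = 0.951643
δ_res = (-27.382 + 1000) × 0.951643 − 1000 = 925.585 − 1000 = -74.42‰

-74.4‰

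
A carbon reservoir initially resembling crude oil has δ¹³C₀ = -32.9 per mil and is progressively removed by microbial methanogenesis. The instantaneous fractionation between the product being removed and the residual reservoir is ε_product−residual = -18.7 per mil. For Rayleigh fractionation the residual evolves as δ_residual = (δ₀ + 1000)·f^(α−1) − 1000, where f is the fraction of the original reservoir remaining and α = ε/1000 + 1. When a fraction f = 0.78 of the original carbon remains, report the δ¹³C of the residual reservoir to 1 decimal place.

-28.4 per mil

Rayleigh residual: δ_res = (δ₀ + 1000)·f^(α−1) − 1000
α = ε/1000 + 1 = 0.98130, so α − 1 = -0.01870
f^(α−1) = 0.78^(-0.01870) = 1.004657
δ_res = (-32.9 + 1000) × 1.004657 − 1000 = 971.604 − 1000 = -28.40 per mil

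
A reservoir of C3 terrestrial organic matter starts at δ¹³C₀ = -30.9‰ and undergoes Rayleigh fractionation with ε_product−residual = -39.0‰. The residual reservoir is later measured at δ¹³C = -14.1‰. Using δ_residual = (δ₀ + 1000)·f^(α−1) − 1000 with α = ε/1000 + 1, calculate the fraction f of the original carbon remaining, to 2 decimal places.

α − 1 = ε/1000 = -0.0390
(δ_res + 1000)/(δ₀ + 1000) = (-14.1 + 1000)/(-30.9 + 1000) = 985.9/969.1 = 1.017336
f = 1.017336^(1/-0.0390) = exp(ln(1.017336)/-0.0390) = exp(0.01719/-0.0390)
f = exp(-0.4407) = 0.6436

0.64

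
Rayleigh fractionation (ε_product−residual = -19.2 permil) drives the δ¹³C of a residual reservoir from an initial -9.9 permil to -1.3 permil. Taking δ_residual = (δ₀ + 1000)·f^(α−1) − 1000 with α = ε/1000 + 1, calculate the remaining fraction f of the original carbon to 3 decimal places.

0.637

α − 1 = ε/1000 = -0.0192
(δ_res + 1000)/(δ₀ + 1000) = (-1.3 + 1000)/(-9.9 + 1000) = 998.7/990.1 = 1.008686
f = 1.008686^(1/-0.0192) = exp(ln(1.008686)/-0.0192) = exp(0.00865/-0.0192)
f = exp(-0.4504) = 0.6373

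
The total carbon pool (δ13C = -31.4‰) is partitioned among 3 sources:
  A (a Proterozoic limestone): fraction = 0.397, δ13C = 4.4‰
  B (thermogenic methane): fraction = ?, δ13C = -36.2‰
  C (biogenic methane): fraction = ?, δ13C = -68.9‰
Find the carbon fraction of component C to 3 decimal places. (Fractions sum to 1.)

0.346

Let f_C and f_B be the unknown fractions; fractions sum to 1 so f_C + f_B = 0.603.
Mass balance: Σ fᵢ·δᵢ = δ_bulk ⇒ f_C·(-68.9) + f_B·(-36.2) = -31.4 − (1.747) = -33.147
Substitute f_B = 0.603 − f_C:
f_C·(-68.9 − -36.2) = -33.147 − 0.603×(-36.2) = -11.318
f_C = -11.318 / -32.7 = 0.3461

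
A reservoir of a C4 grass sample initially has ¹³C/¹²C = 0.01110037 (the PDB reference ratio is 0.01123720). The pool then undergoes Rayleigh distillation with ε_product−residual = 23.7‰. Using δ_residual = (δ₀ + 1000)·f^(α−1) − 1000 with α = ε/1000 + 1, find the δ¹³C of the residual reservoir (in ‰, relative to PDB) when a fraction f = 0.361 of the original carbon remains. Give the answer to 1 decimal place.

δ₀ = (0.01110037/0.01123720 − 1)×1000 = (0.987823 − 1)×1000 = -12.177‰
α − 1 = ε/1000 = 0.0237
f^(α−1) = 0.361^(0.0237) = 0.976142
δ_res = (-12.177 + 1000) × 0.976142 − 1000 = 964.256 − 1000 = -35.74‰

-35.7‰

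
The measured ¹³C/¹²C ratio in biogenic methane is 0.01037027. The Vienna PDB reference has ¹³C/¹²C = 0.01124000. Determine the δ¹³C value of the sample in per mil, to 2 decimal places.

δ¹³C = (R_sample / R_standard − 1) × 1000
R_sample / R_standard = 0.01037027 / 0.01124000 = 0.922622
δ¹³C = (0.922622 − 1) × 1000 = -77.378 per mil

-77.38 per mil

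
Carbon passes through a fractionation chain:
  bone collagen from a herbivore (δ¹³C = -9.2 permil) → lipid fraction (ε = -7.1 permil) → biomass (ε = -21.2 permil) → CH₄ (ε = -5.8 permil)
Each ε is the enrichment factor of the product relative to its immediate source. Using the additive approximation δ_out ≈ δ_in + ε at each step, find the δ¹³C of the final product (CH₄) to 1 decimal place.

-43.3 permil

step 1: δ ≈ -9.2 + (-7.1) = -16.3 permil
step 2: δ ≈ -16.3 + (-21.2) = -37.5 permil
step 3: δ ≈ -37.5 + (-5.8) = -43.3 permil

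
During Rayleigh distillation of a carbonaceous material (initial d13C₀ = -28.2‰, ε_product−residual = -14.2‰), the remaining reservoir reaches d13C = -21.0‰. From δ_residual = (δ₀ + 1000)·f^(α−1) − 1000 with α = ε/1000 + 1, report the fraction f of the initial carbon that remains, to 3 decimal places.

α − 1 = ε/1000 = -0.0142
(δ_res + 1000)/(δ₀ + 1000) = (-21.0 + 1000)/(-28.2 + 1000) = 979.0/971.8 = 1.007409
f = 1.007409^(1/-0.0142) = exp(ln(1.007409)/-0.0142) = exp(0.00738/-0.0142)
f = exp(-0.5198) = 0.5946

0.595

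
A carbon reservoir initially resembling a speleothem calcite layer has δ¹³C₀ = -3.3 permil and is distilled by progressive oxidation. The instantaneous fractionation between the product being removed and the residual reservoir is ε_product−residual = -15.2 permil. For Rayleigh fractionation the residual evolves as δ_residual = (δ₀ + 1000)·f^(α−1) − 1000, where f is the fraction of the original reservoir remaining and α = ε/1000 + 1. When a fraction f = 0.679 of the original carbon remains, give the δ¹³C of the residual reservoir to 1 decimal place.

2.6 permil

Rayleigh residual: δ_res = (δ₀ + 1000)·f^(α−1) − 1000
α = ε/1000 + 1 = 0.98480, so α − 1 = -0.01520
f^(α−1) = 0.679^(-0.01520) = 1.005902
δ_res = (-3.3 + 1000) × 1.005902 − 1000 = 1002.582 − 1000 = 2.58 permil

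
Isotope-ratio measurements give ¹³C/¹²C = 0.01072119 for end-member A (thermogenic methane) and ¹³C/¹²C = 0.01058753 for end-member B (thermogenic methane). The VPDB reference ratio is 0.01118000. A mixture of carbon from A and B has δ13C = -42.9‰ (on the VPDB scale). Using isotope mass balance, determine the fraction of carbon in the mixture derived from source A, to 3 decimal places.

0.844

δ_A = (0.01072119/0.01118000 − 1)×1000 = (0.958962 − 1)×1000 = -41.038‰
δ_B = (0.01058753/0.01118000 − 1)×1000 = (0.947006 − 1)×1000 = -52.994‰
f_A = (δ_mix − δ_B)/(δ_A − δ_B) = (-42.9 − (-52.994))/(-41.038 − (-52.994))
f_A = 10.094 / 11.955 = 0.8443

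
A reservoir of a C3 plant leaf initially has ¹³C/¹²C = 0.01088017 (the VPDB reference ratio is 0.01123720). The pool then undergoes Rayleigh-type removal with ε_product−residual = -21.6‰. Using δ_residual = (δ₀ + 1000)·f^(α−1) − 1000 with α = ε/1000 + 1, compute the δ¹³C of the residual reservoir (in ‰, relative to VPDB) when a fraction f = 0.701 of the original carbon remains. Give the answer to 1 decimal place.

δ₀ = (0.01088017/0.01123720 − 1)×1000 = (0.968228 − 1)×1000 = -31.772‰
α − 1 = ε/1000 = -0.0216
f^(α−1) = 0.701^(-0.0216) = 1.007703
δ_res = (-31.772 + 1000) × 1.007703 − 1000 = 975.686 − 1000 = -24.31‰

-24.3‰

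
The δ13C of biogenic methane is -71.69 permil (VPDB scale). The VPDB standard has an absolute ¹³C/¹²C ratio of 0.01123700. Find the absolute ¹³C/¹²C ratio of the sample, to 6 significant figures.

0.0104314

R_sample = R_standard × (δ13C/1000 + 1)
R_sample = 0.01123700 × (-71.69/1000 + 1) = 0.01123700 × 0.928310
R_sample = 0.0104314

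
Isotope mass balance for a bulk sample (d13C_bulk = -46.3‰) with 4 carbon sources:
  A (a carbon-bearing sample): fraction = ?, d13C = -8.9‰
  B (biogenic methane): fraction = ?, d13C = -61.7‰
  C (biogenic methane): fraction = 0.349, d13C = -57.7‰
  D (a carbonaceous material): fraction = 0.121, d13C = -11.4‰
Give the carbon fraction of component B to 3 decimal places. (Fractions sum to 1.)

Let f_B and f_A be the unknown fractions; fractions sum to 1 so f_B + f_A = 0.530.
Mass balance: Σ fᵢ·δᵢ = δ_bulk ⇒ f_B·(-61.7) + f_A·(-8.9) = -46.3 − (-21.517) = -24.783
Substitute f_A = 0.530 − f_B:
f_B·(-61.7 − -8.9) = -24.783 − 0.530×(-8.9) = -20.066
f_B = -20.066 / -52.8 = 0.3800

0.380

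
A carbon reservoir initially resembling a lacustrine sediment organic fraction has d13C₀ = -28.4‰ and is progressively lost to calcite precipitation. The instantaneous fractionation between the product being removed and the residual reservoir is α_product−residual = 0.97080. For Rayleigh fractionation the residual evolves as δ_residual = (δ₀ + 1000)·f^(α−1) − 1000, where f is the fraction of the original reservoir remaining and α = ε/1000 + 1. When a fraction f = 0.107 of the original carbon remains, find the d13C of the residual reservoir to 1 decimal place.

37.1‰

Rayleigh residual: δ_res = (δ₀ + 1000)·f^(α−1) − 1000
α − 1 = -0.02920
f^(α−1) = 0.107^(-0.02920) = 1.067436
δ_res = (-28.4 + 1000) × 1.067436 − 1000 = 1037.121 − 1000 = 37.12‰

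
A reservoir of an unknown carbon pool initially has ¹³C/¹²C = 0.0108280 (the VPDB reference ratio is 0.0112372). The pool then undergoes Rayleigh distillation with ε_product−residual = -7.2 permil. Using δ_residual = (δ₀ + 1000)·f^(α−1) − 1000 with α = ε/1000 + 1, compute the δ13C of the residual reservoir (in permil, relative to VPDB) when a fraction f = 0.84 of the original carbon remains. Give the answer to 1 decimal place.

δ₀ = (0.0108280/0.0112372 − 1)×1000 = (0.963585 − 1)×1000 = -36.415 permil
α − 1 = ε/1000 = -0.0072
f^(α−1) = 0.84^(-0.0072) = 1.001256
δ_res = (-36.415 + 1000) × 1.001256 − 1000 = 964.796 − 1000 = -35.20 permil

-35.2 permil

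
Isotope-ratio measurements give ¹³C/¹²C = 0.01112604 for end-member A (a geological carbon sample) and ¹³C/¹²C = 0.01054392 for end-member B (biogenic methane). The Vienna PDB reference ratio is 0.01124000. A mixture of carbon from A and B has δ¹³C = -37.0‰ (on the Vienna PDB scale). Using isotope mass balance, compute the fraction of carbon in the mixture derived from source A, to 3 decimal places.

δ_A = (0.01112604/0.01124000 − 1)×1000 = (0.989861 − 1)×1000 = -10.139‰
δ_B = (0.01054392/0.01124000 − 1)×1000 = (0.938071 − 1)×1000 = -61.929‰
f_A = (δ_mix − δ_B)/(δ_A − δ_B) = (-37.0 − (-61.929))/(-10.139 − (-61.929))
f_A = 24.929 / 51.790 = 0.4813

0.481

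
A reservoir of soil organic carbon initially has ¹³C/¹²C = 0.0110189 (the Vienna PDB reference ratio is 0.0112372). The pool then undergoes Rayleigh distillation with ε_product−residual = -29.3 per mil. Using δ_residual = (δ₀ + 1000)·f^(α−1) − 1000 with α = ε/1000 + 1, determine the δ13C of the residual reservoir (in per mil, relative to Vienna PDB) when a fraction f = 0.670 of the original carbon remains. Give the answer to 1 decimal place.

δ₀ = (0.0110189/0.0112372 − 1)×1000 = (0.980573 − 1)×1000 = -19.427 per mil
α − 1 = ε/1000 = -0.0293
f^(α−1) = 0.670^(-0.0293) = 1.011803
δ_res = (-19.427 + 1000) × 1.011803 − 1000 = 992.147 − 1000 = -7.85 per mil

-7.9 per mil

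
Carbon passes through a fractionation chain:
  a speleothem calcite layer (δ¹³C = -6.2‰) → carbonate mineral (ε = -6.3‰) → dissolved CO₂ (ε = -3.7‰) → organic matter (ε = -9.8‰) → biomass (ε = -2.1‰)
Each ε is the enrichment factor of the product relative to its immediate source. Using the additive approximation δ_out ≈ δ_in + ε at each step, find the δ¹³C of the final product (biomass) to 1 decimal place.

-28.1‰

step 1: δ ≈ -6.2 + (-6.3) = -12.5‰
step 2: δ ≈ -12.5 + (-3.7) = -16.2‰
step 3: δ ≈ -16.2 + (-9.8) = -26.0‰
step 4: δ ≈ -26.0 + (-2.1) = -28.1‰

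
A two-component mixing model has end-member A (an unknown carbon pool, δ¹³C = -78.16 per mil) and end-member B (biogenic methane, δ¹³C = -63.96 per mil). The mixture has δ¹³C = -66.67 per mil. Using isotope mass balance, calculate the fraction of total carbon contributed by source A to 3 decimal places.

δ_mix = f_A·δ_A + (1 − f_A)·δ_B  ⇒  f_A = (δ_mix − δ_B)/(δ_A − δ_B)
f_A = (-66.67 − (-63.96)) / (-78.16 − (-63.96))
f_A = -2.71 / -14.20 = 0.1908

0.191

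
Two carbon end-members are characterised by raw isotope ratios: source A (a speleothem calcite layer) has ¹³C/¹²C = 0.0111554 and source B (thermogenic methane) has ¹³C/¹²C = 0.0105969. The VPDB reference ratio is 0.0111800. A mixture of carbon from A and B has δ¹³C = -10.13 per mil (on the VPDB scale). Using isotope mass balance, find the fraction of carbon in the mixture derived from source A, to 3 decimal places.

δ_A = (0.0111554/0.0111800 − 1)×1000 = (0.997800 − 1)×1000 = -2.200 per mil
δ_B = (0.0105969/0.0111800 − 1)×1000 = (0.947844 − 1)×1000 = -52.156 per mil
f_A = (δ_mix − δ_B)/(δ_A − δ_B) = (-10.13 − (-52.156))/(-2.200 − (-52.156))
f_A = 42.026 / 49.955 = 0.8413

0.841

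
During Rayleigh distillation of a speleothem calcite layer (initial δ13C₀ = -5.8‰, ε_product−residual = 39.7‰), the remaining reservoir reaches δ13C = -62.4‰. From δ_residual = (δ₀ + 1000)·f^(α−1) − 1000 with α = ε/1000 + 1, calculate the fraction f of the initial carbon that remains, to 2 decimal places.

0.23

α − 1 = ε/1000 = 0.0397
(δ_res + 1000)/(δ₀ + 1000) = (-62.4 + 1000)/(-5.8 + 1000) = 937.6/994.2 = 0.943070
f = 0.943070^(1/0.0397) = exp(ln(0.943070)/0.0397) = exp(-0.05861/0.0397)
f = exp(-1.4764) = 0.2284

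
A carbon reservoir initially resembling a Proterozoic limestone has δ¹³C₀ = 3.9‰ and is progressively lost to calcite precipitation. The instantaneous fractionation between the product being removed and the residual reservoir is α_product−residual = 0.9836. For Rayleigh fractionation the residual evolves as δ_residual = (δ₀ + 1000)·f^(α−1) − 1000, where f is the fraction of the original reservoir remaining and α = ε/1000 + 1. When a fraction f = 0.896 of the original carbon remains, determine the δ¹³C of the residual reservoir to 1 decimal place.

Rayleigh residual: δ_res = (δ₀ + 1000)·f^(α−1) − 1000
α − 1 = -0.01640
f^(α−1) = 0.896^(-0.01640) = 1.001803
δ_res = (3.9 + 1000) × 1.001803 − 1000 = 1005.710 − 1000 = 5.71‰

5.7‰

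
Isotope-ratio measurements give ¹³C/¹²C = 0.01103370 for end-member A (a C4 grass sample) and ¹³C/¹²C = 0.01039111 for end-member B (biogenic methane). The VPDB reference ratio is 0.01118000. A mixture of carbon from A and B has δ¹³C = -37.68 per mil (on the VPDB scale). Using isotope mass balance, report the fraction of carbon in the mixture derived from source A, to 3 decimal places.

0.572

δ_A = (0.01103370/0.01118000 − 1)×1000 = (0.986914 − 1)×1000 = -13.086 per mil
δ_B = (0.01039111/0.01118000 − 1)×1000 = (0.929437 − 1)×1000 = -70.563 per mil
f_A = (δ_mix − δ_B)/(δ_A − δ_B) = (-37.68 − (-70.563))/(-13.086 − (-70.563))
f_A = 32.883 / 57.477 = 0.5721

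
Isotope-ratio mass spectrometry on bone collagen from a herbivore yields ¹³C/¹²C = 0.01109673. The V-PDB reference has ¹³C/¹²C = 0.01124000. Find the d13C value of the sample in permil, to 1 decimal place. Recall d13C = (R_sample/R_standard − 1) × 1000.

d13C = (R_sample / R_standard − 1) × 1000
R_sample / R_standard = 0.01109673 / 0.01124000 = 0.987254
d13C = (0.987254 − 1) × 1000 = -12.75 permil

-12.7 permil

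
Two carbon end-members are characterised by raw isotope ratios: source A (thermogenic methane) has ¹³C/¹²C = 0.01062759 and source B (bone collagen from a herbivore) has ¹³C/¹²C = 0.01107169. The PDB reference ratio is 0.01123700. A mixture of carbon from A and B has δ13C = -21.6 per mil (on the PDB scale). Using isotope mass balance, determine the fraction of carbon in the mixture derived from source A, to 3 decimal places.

0.174

δ_A = (0.01062759/0.01123700 − 1)×1000 = (0.945768 − 1)×1000 = -54.232 per mil
δ_B = (0.01107169/0.01123700 − 1)×1000 = (0.985289 − 1)×1000 = -14.711 per mil
f_A = (δ_mix − δ_B)/(δ_A − δ_B) = (-21.6 − (-14.711))/(-54.232 − (-14.711))
f_A = -6.889 / -39.521 = 0.1743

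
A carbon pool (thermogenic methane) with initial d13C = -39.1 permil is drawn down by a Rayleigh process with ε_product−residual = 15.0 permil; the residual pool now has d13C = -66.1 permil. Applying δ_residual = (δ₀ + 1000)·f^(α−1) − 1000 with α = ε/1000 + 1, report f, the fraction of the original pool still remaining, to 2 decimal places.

α − 1 = ε/1000 = 0.0150
(δ_res + 1000)/(δ₀ + 1000) = (-66.1 + 1000)/(-39.1 + 1000) = 933.9/960.9 = 0.971901
f = 0.971901^(1/0.0150) = exp(ln(0.971901)/0.0150) = exp(-0.02850/0.0150)
f = exp(-1.9001) = 0.1496

0.15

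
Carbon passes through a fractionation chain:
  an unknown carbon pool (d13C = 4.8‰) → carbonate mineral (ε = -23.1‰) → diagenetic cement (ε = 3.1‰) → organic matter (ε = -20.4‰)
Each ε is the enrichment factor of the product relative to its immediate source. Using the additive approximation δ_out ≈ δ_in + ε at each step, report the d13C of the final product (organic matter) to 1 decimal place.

step 1: δ ≈ 4.8 + (-23.1) = -18.3‰
step 2: δ ≈ -18.3 + (3.1) = -15.2‰
step 3: δ ≈ -15.2 + (-20.4) = -35.6‰

-35.6‰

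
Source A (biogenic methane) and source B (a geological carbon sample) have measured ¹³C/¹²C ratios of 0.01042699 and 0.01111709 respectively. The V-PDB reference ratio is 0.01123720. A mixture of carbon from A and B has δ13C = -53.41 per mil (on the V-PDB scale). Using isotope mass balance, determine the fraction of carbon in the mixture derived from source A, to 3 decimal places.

0.696

δ_A = (0.01042699/0.01123720 − 1)×1000 = (0.927899 − 1)×1000 = -72.101 per mil
δ_B = (0.01111709/0.01123720 − 1)×1000 = (0.989311 − 1)×1000 = -10.689 per mil
f_A = (δ_mix − δ_B)/(δ_A − δ_B) = (-53.41 − (-10.689))/(-72.101 − (-10.689))
f_A = -42.721 / -61.412 = 0.6957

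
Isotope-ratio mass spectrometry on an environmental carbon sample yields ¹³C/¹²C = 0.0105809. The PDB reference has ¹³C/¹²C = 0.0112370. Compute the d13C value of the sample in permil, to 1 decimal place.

-58.4 permil

d13C = (R_sample / R_standard − 1) × 1000
R_sample / R_standard = 0.0105809 / 0.0112370 = 0.941613
d13C = (0.941613 − 1) × 1000 = -58.39 permil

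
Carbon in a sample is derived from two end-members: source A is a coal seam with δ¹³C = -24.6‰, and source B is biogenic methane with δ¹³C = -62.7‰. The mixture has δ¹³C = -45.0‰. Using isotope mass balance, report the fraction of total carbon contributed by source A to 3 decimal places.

δ_mix = f_A·δ_A + (1 − f_A)·δ_B  ⇒  f_A = (δ_mix − δ_B)/(δ_A − δ_B)
f_A = (-45.0 − (-62.7)) / (-24.6 − (-62.7))
f_A = 17.7 / 38.1 = 0.4646

0.465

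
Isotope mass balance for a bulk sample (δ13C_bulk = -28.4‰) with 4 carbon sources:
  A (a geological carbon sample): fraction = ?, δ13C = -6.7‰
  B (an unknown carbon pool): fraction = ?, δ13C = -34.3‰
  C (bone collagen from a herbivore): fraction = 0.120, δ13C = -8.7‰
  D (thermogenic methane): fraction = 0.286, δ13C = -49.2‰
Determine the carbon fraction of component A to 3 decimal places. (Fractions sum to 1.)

0.257

Let f_A and f_B be the unknown fractions; fractions sum to 1 so f_A + f_B = 0.594.
Mass balance: Σ fᵢ·δᵢ = δ_bulk ⇒ f_A·(-6.7) + f_B·(-34.3) = -28.4 − (-15.115) = -13.285
Substitute f_B = 0.594 − f_A:
f_A·(-6.7 − -34.3) = -13.285 − 0.594×(-34.3) = 7.089
f_A = 7.089 / 27.6 = 0.2569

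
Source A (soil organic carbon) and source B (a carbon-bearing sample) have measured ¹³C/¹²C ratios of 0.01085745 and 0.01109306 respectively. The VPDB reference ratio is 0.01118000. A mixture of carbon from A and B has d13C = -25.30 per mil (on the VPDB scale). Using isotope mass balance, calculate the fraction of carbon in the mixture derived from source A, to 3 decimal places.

δ_A = (0.01085745/0.01118000 − 1)×1000 = (0.971149 − 1)×1000 = -28.851 per mil
δ_B = (0.01109306/0.01118000 − 1)×1000 = (0.992224 − 1)×1000 = -7.776 per mil
f_A = (δ_mix − δ_B)/(δ_A − δ_B) = (-25.30 − (-7.776))/(-28.851 − (-7.776))
f_A = -17.524 / -21.074 = 0.8315

0.832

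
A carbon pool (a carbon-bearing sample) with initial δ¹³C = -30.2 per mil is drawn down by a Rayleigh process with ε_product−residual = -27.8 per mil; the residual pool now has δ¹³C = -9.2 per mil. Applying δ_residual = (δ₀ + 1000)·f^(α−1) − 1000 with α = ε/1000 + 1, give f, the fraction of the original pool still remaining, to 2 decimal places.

0.46

α − 1 = ε/1000 = -0.0278
(δ_res + 1000)/(δ₀ + 1000) = (-9.2 + 1000)/(-30.2 + 1000) = 990.8/969.8 = 1.021654
f = 1.021654^(1/-0.0278) = exp(ln(1.021654)/-0.0278) = exp(0.02142/-0.0278)
f = exp(-0.7706) = 0.4627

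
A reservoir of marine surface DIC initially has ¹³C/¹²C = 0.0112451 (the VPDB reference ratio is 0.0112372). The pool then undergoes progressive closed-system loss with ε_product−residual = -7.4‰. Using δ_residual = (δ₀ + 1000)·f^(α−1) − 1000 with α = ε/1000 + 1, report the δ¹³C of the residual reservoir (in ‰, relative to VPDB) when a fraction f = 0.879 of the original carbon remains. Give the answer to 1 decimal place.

1.7‰

δ₀ = (0.0112451/0.0112372 − 1)×1000 = (1.000703 − 1)×1000 = 0.703‰
α − 1 = ε/1000 = -0.0074
f^(α−1) = 0.879^(-0.0074) = 1.000955
δ_res = (0.703 + 1000) × 1.000955 − 1000 = 1001.659 − 1000 = 1.66‰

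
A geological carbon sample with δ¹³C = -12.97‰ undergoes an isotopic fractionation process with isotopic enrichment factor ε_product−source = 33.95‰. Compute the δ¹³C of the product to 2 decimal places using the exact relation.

To first order, δ_product ≈ δ_source + ε = 20.98‰.
Exactly, δ_product = (δ_source + 1000)·(ε/1000 + 1) − 1000.
δ_product = (-12.97 + 1000) × (33.95/1000 + 1) − 1000
δ_product = 20.540‰

20.54‰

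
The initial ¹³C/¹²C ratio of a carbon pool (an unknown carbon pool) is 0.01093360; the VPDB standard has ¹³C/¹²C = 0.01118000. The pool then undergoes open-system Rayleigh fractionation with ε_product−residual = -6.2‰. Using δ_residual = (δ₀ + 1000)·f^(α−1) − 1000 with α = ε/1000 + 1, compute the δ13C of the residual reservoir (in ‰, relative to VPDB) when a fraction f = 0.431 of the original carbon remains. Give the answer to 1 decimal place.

δ₀ = (0.01093360/0.01118000 − 1)×1000 = (0.977961 − 1)×1000 = -22.039‰
α − 1 = ε/1000 = -0.0062
f^(α−1) = 0.431^(-0.0062) = 1.005232
δ_res = (-22.039 + 1000) × 1.005232 − 1000 = 983.077 − 1000 = -16.92‰

-16.9‰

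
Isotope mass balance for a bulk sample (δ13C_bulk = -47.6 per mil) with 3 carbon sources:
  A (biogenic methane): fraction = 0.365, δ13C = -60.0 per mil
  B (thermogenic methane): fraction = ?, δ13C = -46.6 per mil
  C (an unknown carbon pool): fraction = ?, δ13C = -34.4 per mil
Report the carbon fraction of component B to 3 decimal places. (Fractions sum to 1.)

Let f_B and f_C be the unknown fractions; fractions sum to 1 so f_B + f_C = 0.635.
Mass balance: Σ fᵢ·δᵢ = δ_bulk ⇒ f_B·(-46.6) + f_C·(-34.4) = -47.6 − (-21.900) = -25.700
Substitute f_C = 0.635 − f_B:
f_B·(-46.6 − -34.4) = -25.700 − 0.635×(-34.4) = -3.856
f_B = -3.856 / -12.2 = 0.3161

0.316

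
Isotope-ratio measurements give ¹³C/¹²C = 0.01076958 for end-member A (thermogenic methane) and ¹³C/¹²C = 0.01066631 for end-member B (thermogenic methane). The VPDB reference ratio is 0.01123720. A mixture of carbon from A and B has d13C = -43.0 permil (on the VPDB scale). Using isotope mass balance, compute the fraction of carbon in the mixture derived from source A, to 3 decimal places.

0.849

δ_A = (0.01076958/0.01123720 − 1)×1000 = (0.958386 − 1)×1000 = -41.614 permil
δ_B = (0.01066631/0.01123720 − 1)×1000 = (0.949196 − 1)×1000 = -50.804 permil
f_A = (δ_mix − δ_B)/(δ_A − δ_B) = (-43.0 − (-50.804))/(-41.614 − (-50.804))
f_A = 7.804 / 9.190 = 0.8491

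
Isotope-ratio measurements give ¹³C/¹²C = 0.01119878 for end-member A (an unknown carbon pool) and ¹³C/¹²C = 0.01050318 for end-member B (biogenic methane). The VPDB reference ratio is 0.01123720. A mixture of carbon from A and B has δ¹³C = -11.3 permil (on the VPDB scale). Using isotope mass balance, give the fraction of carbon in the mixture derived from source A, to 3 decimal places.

0.873

δ_A = (0.01119878/0.01123720 − 1)×1000 = (0.996581 − 1)×1000 = -3.419 permil
δ_B = (0.01050318/0.01123720 − 1)×1000 = (0.934679 − 1)×1000 = -65.321 permil
f_A = (δ_mix − δ_B)/(δ_A − δ_B) = (-11.3 − (-65.321))/(-3.419 − (-65.321))
f_A = 54.021 / 61.902 = 0.8727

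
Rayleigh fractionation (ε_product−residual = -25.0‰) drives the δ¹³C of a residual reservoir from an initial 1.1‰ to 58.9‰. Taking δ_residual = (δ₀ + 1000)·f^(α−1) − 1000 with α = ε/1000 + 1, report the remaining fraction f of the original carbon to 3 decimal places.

0.106

α − 1 = ε/1000 = -0.0250
(δ_res + 1000)/(δ₀ + 1000) = (58.9 + 1000)/(1.1 + 1000) = 1058.9/1001.1 = 1.057736
f = 1.057736^(1/-0.0250) = exp(ln(1.057736)/-0.0250) = exp(0.05613/-0.0250)
f = exp(-2.2452) = 0.1059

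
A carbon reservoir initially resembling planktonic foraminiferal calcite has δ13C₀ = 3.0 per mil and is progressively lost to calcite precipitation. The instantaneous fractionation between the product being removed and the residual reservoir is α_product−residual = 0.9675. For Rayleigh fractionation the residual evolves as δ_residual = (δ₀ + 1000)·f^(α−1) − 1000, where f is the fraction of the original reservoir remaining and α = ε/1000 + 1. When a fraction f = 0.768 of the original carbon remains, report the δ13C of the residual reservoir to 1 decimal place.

11.6 per mil

Rayleigh residual: δ_res = (δ₀ + 1000)·f^(α−1) − 1000
α − 1 = -0.03250
f^(α−1) = 0.768^(-0.03250) = 1.008616
δ_res = (3.0 + 1000) × 1.008616 − 1000 = 1011.642 − 1000 = 11.64 per mil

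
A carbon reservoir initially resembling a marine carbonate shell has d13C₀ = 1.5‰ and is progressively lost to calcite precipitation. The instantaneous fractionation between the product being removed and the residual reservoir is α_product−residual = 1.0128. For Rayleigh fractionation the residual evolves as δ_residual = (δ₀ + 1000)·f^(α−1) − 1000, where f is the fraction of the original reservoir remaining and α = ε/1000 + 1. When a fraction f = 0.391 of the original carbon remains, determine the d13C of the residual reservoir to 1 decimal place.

-10.5‰

Rayleigh residual: δ_res = (δ₀ + 1000)·f^(α−1) − 1000
α − 1 = 0.01280
f^(α−1) = 0.391^(0.01280) = 0.988052
δ_res = (1.5 + 1000) × 0.988052 − 1000 = 989.534 − 1000 = -10.47‰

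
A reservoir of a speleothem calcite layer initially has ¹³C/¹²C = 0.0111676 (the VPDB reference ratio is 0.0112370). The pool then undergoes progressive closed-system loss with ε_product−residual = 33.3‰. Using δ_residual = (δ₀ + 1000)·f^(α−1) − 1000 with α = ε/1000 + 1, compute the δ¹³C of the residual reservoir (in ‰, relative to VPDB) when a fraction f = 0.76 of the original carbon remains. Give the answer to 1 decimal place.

-15.2‰

δ₀ = (0.0111676/0.0112370 − 1)×1000 = (0.993824 − 1)×1000 = -6.176‰
α − 1 = ε/1000 = 0.0333
f^(α−1) = 0.76^(0.0333) = 0.990903
δ_res = (-6.176 + 1000) × 0.990903 − 1000 = 984.783 − 1000 = -15.22‰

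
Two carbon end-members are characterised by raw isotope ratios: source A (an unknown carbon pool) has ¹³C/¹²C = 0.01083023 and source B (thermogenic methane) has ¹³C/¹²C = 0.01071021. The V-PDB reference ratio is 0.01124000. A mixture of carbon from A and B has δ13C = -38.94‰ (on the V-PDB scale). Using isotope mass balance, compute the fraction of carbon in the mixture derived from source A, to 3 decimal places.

δ_A = (0.01083023/0.01124000 − 1)×1000 = (0.963544 − 1)×1000 = -36.456‰
δ_B = (0.01071021/0.01124000 − 1)×1000 = (0.952866 − 1)×1000 = -47.134‰
f_A = (δ_mix − δ_B)/(δ_A − δ_B) = (-38.94 − (-47.134))/(-36.456 − (-47.134))
f_A = 8.194 / 10.678 = 0.7674

0.767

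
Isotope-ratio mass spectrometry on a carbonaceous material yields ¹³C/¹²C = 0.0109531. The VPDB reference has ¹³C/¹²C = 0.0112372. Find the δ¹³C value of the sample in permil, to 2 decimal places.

-25.28 permil

δ¹³C = (R_sample / R_standard − 1) × 1000
R_sample / R_standard = 0.0109531 / 0.0112372 = 0.974718
δ¹³C = (0.974718 − 1) × 1000 = -25.282 permil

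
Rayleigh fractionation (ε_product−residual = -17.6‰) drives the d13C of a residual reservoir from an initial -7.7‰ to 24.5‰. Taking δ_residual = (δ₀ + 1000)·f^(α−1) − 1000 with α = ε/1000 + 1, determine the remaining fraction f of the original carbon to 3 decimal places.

α − 1 = ε/1000 = -0.0176
(δ_res + 1000)/(δ₀ + 1000) = (24.5 + 1000)/(-7.7 + 1000) = 1024.5/992.3 = 1.032450
f = 1.032450^(1/-0.0176) = exp(ln(1.032450)/-0.0176) = exp(0.03193/-0.0176)
f = exp(-1.8145) = 0.1629

0.163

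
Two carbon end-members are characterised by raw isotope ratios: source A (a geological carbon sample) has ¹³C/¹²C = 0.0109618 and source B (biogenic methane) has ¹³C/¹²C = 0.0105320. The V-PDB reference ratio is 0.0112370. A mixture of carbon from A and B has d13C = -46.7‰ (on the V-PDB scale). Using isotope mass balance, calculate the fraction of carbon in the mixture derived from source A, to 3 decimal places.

δ_A = (0.0109618/0.0112370 − 1)×1000 = (0.975509 − 1)×1000 = -24.491‰
δ_B = (0.0105320/0.0112370 − 1)×1000 = (0.937261 − 1)×1000 = -62.739‰
f_A = (δ_mix − δ_B)/(δ_A − δ_B) = (-46.7 − (-62.739))/(-24.491 − (-62.739))
f_A = 16.039 / 38.249 = 0.4193

0.419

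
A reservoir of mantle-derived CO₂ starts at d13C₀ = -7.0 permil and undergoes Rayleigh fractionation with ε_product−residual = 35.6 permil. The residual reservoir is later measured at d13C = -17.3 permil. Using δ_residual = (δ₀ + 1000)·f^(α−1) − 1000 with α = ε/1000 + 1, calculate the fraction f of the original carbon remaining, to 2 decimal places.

α − 1 = ε/1000 = 0.0356
(δ_res + 1000)/(δ₀ + 1000) = (-17.3 + 1000)/(-7.0 + 1000) = 982.7/993.0 = 0.989627
f = 0.989627^(1/0.0356) = exp(ln(0.989627)/0.0356) = exp(-0.01043/0.0356)
f = exp(-0.2929) = 0.7461

0.75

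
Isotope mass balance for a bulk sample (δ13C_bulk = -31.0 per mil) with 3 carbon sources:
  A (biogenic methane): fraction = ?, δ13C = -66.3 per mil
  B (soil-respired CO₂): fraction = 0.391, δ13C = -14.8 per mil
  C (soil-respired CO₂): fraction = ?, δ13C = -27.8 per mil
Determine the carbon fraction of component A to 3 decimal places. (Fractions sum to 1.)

Let f_A and f_C be the unknown fractions; fractions sum to 1 so f_A + f_C = 0.609.
Mass balance: Σ fᵢ·δᵢ = δ_bulk ⇒ f_A·(-66.3) + f_C·(-27.8) = -31.0 − (-5.787) = -25.213
Substitute f_C = 0.609 − f_A:
f_A·(-66.3 − -27.8) = -25.213 − 0.609×(-27.8) = -8.283
f_A = -8.283 / -38.5 = 0.2151

0.215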